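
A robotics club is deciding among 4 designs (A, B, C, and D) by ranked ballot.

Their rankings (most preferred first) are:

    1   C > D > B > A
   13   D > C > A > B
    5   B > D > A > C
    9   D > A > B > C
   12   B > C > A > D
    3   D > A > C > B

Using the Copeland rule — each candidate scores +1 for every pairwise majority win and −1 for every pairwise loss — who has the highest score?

Pairwise results:
  A vs B: A wins 25–18.
  A vs C: C wins 26–17.
  A vs D: D wins 31–12.
  B vs C: B wins 26–17.
  B vs D: D wins 26–17.
  C vs D: D wins 30–13.
Copeland scores (wins − losses):
  A: 1 − 2 = -1
  B: 1 − 2 = -1
  C: 1 − 2 = -1
  D: 3 − 0 = 3
D has the best Copeland score.

D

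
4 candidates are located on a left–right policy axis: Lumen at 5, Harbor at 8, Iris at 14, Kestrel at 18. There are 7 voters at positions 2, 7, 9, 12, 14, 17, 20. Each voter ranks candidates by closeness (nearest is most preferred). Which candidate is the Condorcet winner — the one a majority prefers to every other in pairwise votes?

Iris

With single-peaked preferences on a line, the Condorcet winner is the candidate closest to the median voter.
The median voter (position 12) is closest to Iris at 14.
Check: Iris vs Harbor — voters closer to Iris: 4 of 7.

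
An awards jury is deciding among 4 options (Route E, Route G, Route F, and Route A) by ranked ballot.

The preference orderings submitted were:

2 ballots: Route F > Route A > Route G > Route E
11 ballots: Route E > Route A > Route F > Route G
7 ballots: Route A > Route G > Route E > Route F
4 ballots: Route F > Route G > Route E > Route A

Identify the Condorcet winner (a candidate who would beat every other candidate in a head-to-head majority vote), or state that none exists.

Head-to-head results (24 voters total):
Route E vs Route G: Route G wins 13–11.
Route E vs Route F: Route E wins 18–6.
Route E vs Route A: Route E wins 15–9.
Route G vs Route F: Route F wins 17–7.
Route G vs Route A: Route A wins 20–4.
Route F vs Route A: Route A wins 18–6.
No candidate beats all others: Route E beats Route F beats Route G beats Route E, a majority cycle.

No Condorcet winner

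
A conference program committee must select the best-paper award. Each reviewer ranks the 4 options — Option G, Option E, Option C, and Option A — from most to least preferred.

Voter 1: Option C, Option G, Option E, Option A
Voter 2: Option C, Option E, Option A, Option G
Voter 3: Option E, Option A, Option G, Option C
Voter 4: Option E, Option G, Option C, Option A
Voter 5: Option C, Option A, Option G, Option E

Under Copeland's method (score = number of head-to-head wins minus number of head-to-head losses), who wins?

Option C

Pairwise results:
  Option G vs Option E: Option E wins 3–2.
  Option G vs Option C: Option C wins 3–2.
  Option G vs Option A: Option A wins 3–2.
  Option E vs Option C: Option C wins 3–2.
  Option E vs Option A: Option E wins 4–1.
  Option C vs Option A: Option C wins 4–1.
Copeland scores (wins − losses):
  Option G: 0 − 3 = -3
  Option E: 2 − 1 = 1
  Option C: 3 − 0 = 3
  Option A: 1 − 2 = -1
Option C has the best Copeland score.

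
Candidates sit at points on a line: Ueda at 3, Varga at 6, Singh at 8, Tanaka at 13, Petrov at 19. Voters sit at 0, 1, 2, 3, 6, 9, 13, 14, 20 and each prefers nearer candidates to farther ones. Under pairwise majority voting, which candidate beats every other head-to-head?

With single-peaked preferences on a line, the Condorcet winner is the candidate closest to the median voter.
The median voter (position 6) is closest to Varga at 6.
Check: Varga vs Singh — voters closer to Varga: 5 of 9.

Varga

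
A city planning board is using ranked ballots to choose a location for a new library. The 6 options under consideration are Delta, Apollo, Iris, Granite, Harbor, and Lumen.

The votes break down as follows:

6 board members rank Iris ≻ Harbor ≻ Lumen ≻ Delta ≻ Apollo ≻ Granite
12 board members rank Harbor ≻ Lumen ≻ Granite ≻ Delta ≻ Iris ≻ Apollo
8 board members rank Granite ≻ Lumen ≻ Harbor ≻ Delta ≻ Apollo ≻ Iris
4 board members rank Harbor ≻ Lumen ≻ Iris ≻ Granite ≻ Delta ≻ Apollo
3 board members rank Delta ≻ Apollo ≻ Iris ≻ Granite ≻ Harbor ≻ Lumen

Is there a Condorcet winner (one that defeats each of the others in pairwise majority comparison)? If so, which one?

Head-to-head results (33 voters total):
Delta vs Apollo: Delta wins 33–0.
Delta vs Iris: Delta wins 23–10.
Delta vs Granite: Granite wins 24–9.
Delta vs Harbor: Harbor wins 30–3.
Delta vs Lumen: Lumen wins 30–3.
Apollo vs Iris: Iris wins 22–11.
Apollo vs Granite: Granite wins 24–9.
Apollo vs Harbor: Harbor wins 30–3.
Apollo vs Lumen: Lumen wins 30–3.
Iris vs Granite: Granite wins 20–13.
Iris vs Harbor: Harbor wins 24–9.
Iris vs Lumen: Lumen wins 24–9.
Granite vs Harbor: Harbor wins 22–11.
Granite vs Lumen: Lumen wins 22–11.
Harbor vs Lumen: Harbor wins 25–8.
Harbor beats each rival — Delta (30–3), Apollo (30–3), Iris (24–9), Granite (22–11), Lumen (25–8) — so Harbor is the Condorcet winner.

Harbor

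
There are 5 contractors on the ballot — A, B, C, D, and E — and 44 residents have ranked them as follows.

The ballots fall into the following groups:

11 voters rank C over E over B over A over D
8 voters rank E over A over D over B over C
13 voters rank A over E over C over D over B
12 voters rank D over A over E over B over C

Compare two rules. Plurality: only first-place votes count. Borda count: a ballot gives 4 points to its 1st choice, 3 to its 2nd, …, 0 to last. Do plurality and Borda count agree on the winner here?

No

Plurality first-place counts: A 13, B 0, C 11, D 12, E 8 → A.
Borda totals: A 123, B 42, C 70, D 77, E 128 → E.
The two rules disagree: plurality picks A, Borda picks E.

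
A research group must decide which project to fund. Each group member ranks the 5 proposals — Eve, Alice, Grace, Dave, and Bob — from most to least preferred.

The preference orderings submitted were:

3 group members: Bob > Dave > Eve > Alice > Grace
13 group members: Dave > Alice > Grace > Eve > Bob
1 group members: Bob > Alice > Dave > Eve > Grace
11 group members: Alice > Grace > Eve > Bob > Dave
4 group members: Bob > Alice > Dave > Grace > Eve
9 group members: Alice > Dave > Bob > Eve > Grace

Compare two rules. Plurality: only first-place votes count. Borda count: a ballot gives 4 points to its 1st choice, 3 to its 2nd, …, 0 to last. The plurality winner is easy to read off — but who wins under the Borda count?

Plurality first-place counts: Eve 0, Alice 20, Grace 0, Dave 13, Bob 8 → Alice.
Borda totals: Eve 51, Alice 137, Grace 63, Dave 98, Bob 61 → Alice.

Alice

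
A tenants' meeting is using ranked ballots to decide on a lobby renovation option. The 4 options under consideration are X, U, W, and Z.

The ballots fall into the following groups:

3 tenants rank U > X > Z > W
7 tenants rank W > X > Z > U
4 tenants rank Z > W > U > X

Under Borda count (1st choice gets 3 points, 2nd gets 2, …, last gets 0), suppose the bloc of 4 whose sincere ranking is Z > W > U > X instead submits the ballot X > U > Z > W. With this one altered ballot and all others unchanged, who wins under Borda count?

Borda totals with the altered ballot: X 32, U 17, W 21, Z 14.
The switch changes the winner from W to X.

X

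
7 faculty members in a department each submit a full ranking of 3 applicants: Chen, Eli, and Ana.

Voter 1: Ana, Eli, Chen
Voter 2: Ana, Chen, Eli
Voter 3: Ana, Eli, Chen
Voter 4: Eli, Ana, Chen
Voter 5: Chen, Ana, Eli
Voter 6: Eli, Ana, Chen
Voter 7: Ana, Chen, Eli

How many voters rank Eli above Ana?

Ballots ranking Eli above Ana: 2.
Ballots ranking Ana above Eli: 5.
So 2 of 7 voters prefer Eli to Ana.

2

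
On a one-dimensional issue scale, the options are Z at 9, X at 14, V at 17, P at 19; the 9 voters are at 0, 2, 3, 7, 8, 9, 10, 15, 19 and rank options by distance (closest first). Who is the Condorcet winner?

Z

With single-peaked preferences on a line, the Condorcet winner is the candidate closest to the median voter.
The median voter (position 8) is closest to Z at 9.
Check: Z vs X — voters closer to Z: 7 of 9.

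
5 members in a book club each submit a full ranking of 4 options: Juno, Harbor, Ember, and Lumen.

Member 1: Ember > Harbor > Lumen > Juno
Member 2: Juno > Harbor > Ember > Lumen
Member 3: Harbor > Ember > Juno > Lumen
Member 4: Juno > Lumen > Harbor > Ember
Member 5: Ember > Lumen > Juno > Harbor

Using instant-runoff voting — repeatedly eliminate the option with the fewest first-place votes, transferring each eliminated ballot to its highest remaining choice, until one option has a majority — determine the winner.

Ember

Round 1: Juno 2, Ember 2, Harbor 1, Lumen 0. Lumen has the fewest and is eliminated.
Round 2: Juno 2, Ember 2, Harbor 1. Harbor has the fewest and is eliminated.
Round 3: Ember 3, Juno 2. Ember has a majority.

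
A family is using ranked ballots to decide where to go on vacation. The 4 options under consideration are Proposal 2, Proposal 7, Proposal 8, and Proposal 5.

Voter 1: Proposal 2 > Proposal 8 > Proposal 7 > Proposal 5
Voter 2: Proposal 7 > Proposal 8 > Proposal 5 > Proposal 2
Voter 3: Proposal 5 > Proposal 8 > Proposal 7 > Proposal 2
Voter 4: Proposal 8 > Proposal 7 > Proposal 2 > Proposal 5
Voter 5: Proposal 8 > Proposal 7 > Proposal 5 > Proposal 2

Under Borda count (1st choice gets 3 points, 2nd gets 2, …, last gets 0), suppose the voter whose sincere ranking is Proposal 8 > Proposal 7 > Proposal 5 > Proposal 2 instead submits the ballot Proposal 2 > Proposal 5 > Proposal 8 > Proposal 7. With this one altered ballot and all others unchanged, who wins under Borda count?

Borda totals with the altered ballot: Proposal 2 7, Proposal 7 7, Proposal 8 10, Proposal 5 6.
The winner is unchanged: still Proposal 8.

Proposal 8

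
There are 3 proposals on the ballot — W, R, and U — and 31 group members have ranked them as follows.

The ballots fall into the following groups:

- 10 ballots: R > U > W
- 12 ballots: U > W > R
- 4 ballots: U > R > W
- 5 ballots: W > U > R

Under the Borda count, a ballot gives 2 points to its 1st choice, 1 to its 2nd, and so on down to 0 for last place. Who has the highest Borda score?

Borda scores:
  W: 10·0 + 12·1 + 4·0 + 5·2 = 22
  R: 10·2 + 12·0 + 4·1 + 5·0 = 24
  U: 10·1 + 12·2 + 4·2 + 5·1 = 47
U has the highest total.

U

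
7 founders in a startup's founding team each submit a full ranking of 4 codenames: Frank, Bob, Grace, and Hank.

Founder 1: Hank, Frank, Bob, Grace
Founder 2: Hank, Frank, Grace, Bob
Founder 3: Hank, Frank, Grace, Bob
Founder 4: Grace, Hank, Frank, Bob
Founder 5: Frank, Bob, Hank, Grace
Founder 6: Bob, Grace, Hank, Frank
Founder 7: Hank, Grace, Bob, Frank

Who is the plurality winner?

First-place vote totals:
  Frank: 1
  Bob: 1
  Grace: 1
  Hank: 4
Hank has the most first-place votes.

Hank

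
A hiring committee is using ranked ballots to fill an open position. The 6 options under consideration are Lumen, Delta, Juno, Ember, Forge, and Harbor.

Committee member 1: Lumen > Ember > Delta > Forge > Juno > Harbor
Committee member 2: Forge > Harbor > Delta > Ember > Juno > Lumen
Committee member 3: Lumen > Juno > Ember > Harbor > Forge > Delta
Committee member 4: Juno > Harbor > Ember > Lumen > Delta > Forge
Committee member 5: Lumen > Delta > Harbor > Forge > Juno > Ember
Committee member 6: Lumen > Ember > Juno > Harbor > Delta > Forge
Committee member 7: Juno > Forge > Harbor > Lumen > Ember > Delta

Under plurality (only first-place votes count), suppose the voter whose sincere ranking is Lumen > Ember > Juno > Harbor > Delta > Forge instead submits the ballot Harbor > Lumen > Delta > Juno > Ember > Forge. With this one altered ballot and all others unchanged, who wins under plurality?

Lumen

First-place totals with the altered ballot: Lumen 3, Delta 0, Juno 2, Ember 0, Forge 1, Harbor 1.
The winner is unchanged: still Lumen.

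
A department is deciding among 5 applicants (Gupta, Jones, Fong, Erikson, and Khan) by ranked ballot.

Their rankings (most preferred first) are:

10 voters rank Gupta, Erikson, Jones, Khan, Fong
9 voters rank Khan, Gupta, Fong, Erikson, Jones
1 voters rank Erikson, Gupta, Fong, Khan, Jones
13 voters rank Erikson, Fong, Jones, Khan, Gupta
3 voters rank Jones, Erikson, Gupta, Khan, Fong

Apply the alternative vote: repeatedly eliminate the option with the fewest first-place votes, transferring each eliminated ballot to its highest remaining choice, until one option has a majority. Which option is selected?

Round 1: Erikson 14, Gupta 10, Khan 9, Jones 3, Fong 0. Fong has the fewest and is eliminated.
Round 2: Erikson 14, Gupta 10, Khan 9, Jones 3. Jones has the fewest and is eliminated.
Round 3: Erikson 17, Gupta 10, Khan 9. Khan has the fewest and is eliminated.
Round 4: Gupta 19, Erikson 17. Gupta has a majority.

Gupta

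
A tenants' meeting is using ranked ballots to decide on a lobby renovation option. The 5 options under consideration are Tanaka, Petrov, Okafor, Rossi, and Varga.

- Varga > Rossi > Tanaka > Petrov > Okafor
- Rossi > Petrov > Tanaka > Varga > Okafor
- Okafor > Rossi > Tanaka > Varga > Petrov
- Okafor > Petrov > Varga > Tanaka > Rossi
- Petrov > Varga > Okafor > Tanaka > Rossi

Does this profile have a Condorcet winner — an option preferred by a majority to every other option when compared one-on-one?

Head-to-head results (5 voters total):
Tanaka vs Petrov: Petrov wins 3–2.
Tanaka vs Okafor: Okafor wins 3–2.
Tanaka vs Rossi: Rossi wins 3–2.
Tanaka vs Varga: Varga wins 3–2.
Petrov vs Okafor: Petrov wins 3–2.
Petrov vs Rossi: Rossi wins 3–2.
Petrov vs Varga: Petrov wins 3–2.
Okafor vs Rossi: Okafor wins 3–2.
Okafor vs Varga: Varga wins 3–2.
Rossi vs Varga: Varga wins 3–2.
No candidate beats all others: Petrov beats Okafor beats Rossi beats Petrov, a majority cycle.

No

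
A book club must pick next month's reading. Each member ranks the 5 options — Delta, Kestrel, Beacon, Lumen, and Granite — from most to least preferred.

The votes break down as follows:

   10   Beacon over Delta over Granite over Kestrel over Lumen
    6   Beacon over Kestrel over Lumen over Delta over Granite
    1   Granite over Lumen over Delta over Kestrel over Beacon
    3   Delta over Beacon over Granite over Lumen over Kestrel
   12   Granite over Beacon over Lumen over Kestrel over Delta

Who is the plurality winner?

Beacon

First-place vote totals:
  Delta: 3
  Kestrel: 0
  Beacon: 16
  Lumen: 0
  Granite: 13
Beacon has the most first-place votes.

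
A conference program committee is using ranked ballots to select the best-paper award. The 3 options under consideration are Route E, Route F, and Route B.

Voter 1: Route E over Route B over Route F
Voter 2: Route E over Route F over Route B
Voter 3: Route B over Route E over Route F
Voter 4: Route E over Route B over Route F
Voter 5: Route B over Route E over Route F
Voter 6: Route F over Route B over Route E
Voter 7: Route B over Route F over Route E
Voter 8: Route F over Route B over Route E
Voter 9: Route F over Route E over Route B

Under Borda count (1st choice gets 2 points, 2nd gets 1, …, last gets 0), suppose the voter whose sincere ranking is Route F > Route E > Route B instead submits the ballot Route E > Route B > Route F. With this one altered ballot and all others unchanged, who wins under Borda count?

Route B

Borda totals with the altered ballot: Route E 10, Route F 6, Route B 11.
The winner is unchanged: still Route B.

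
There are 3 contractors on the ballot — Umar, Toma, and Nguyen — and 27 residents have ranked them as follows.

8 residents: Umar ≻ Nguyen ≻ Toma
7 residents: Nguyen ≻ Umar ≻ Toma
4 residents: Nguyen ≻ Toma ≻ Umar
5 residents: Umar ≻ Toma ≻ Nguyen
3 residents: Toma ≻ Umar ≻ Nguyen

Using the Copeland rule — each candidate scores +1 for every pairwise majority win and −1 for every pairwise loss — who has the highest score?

Pairwise results:
  Umar vs Toma: Umar wins 20–7.
  Umar vs Nguyen: Umar wins 16–11.
  Toma vs Nguyen: Nguyen wins 19–8.
Copeland scores (wins − losses):
  Umar: 2 − 0 = 2
  Toma: 0 − 2 = -2
  Nguyen: 1 − 1 = 0
Umar has the best Copeland score.

Umar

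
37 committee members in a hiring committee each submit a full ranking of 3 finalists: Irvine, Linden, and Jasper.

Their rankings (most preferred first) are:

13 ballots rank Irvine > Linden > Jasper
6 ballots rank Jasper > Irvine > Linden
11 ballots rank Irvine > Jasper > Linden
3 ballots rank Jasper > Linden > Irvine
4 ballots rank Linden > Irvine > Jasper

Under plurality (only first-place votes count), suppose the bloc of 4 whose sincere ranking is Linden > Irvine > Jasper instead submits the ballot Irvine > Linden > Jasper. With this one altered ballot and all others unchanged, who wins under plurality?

Irvine

First-place totals with the altered ballot: Irvine 28, Linden 0, Jasper 9.
The winner is unchanged: still Irvine.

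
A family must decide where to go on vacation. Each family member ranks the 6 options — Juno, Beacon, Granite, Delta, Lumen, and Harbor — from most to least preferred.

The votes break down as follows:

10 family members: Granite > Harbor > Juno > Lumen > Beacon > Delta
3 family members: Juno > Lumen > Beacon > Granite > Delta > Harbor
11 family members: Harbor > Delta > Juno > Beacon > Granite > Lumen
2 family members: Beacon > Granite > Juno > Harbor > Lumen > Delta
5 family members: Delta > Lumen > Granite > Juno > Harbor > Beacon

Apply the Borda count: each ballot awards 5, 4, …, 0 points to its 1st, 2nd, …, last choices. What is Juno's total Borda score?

94

Borda scores:
  Juno: 10·3 + 3·5 + 11·3 + 2·3 + 5·2 = 94
  Beacon: 10·1 + 3·3 + 11·2 + 2·5 + 5·0 = 51
  Granite: 10·5 + 3·2 + 11·1 + 2·4 + 5·3 = 90
  Delta: 10·0 + 3·1 + 11·4 + 2·0 + 5·5 = 72
  Lumen: 10·2 + 3·4 + 11·0 + 2·1 + 5·4 = 54
  Harbor: 10·4 + 3·0 + 11·5 + 2·2 + 5·1 = 104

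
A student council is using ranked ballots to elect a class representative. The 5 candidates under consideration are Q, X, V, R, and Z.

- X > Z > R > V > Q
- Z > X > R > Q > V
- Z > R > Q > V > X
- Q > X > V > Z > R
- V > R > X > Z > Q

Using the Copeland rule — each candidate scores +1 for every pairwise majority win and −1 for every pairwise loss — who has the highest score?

Pairwise results:
  Q vs X: X wins 3–2.
  Q vs V: Q wins 3–2.
  Q vs R: R wins 4–1.
  Q vs Z: Z wins 4–1.
  X vs V: X wins 3–2.
  X vs R: X wins 3–2.
  X vs Z: X wins 3–2.
  V vs R: R wins 3–2.
  V vs Z: Z wins 3–2.
  R vs Z: Z wins 4–1.
Copeland scores (wins − losses):
  Q: 1 − 3 = -2
  X: 4 − 0 = 4
  V: 0 − 4 = -4
  R: 2 − 2 = 0
  Z: 3 − 1 = 2
X has the best Copeland score.

X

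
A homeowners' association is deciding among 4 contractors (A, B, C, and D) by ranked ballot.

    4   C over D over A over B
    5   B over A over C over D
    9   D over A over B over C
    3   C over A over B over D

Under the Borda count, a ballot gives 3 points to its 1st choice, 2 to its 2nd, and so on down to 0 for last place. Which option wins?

Borda scores:
  A: 4·1 + 5·2 + 9·2 + 3·2 = 38
  B: 4·0 + 5·3 + 9·1 + 3·1 = 27
  C: 4·3 + 5·1 + 9·0 + 3·3 = 26
  D: 4·2 + 5·0 + 9·3 + 3·0 = 35
A has the highest total.

A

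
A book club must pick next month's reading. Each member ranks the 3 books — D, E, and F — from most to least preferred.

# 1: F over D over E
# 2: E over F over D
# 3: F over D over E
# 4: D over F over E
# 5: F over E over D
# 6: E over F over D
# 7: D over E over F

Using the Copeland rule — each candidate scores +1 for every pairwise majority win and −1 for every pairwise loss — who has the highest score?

F

Pairwise results:
  D vs E: D wins 4–3.
  D vs F: F wins 5–2.
  E vs F: F wins 4–3.
Copeland scores (wins − losses):
  D: 1 − 1 = 0
  E: 0 − 2 = -2
  F: 2 − 0 = 2
F has the best Copeland score.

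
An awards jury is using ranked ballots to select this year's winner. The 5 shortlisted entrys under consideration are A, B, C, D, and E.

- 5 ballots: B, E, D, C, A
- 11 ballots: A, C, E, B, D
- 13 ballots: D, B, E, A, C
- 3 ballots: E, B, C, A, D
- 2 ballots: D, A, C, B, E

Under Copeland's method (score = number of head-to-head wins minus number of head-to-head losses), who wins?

B

Pairwise results:
  A vs B: B wins 21–13.
  A vs C: A wins 26–8.
  A vs D: D wins 20–14.
  A vs E: E wins 21–13.
  B vs C: B wins 21–13.
  B vs D: B wins 19–15.
  B vs E: B wins 20–14.
  C vs D: D wins 20–14.
  C vs E: E wins 21–13.
  D vs E: E wins 19–15.
Copeland scores (wins − losses):
  A: 1 − 3 = -2
  B: 4 − 0 = 4
  C: 0 − 4 = -4
  D: 2 − 2 = 0
  E: 3 − 1 = 2
B has the best Copeland score.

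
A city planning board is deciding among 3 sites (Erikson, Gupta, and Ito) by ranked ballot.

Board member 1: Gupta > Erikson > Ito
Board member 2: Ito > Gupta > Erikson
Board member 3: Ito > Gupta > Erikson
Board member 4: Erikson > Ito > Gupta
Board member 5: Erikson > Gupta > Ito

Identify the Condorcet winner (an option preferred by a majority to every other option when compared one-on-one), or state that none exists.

No Condorcet winner

Head-to-head results (5 voters total):
Erikson vs Gupta: Gupta wins 3–2.
Erikson vs Ito: Erikson wins 3–2.
Gupta vs Ito: Ito wins 3–2.
No candidate beats all others: Erikson beats Ito beats Gupta beats Erikson, a majority cycle.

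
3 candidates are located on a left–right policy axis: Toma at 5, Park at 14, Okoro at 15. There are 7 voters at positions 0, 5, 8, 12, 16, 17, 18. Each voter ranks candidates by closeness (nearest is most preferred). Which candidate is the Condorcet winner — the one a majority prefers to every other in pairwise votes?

With single-peaked preferences on a line, the Condorcet winner is the candidate closest to the median voter.
The median voter (position 12) is closest to Park at 14.
Check: Park vs Toma — voters closer to Park: 4 of 7.

Park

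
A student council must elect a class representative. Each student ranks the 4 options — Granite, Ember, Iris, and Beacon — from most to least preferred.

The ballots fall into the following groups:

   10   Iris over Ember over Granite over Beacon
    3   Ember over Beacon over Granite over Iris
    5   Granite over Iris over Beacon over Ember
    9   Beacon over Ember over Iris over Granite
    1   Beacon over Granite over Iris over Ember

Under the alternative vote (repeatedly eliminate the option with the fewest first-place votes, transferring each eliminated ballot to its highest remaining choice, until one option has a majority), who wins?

Iris

Round 1: Iris 10, Beacon 10, Granite 5, Ember 3. Ember has the fewest and is eliminated.
Round 2: Beacon 13, Iris 10, Granite 5. Granite has the fewest and is eliminated.
Round 3: Iris 15, Beacon 13. Iris has a majority.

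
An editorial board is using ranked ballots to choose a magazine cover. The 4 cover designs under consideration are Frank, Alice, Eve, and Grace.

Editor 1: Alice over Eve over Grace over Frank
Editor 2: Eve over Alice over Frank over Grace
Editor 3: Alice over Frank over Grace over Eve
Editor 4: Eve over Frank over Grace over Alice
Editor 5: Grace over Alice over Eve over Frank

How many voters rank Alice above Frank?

4

Ballots ranking Alice above Frank: 4.
Ballots ranking Frank above Alice: 1.
So 4 of 5 voters prefer Alice to Frank.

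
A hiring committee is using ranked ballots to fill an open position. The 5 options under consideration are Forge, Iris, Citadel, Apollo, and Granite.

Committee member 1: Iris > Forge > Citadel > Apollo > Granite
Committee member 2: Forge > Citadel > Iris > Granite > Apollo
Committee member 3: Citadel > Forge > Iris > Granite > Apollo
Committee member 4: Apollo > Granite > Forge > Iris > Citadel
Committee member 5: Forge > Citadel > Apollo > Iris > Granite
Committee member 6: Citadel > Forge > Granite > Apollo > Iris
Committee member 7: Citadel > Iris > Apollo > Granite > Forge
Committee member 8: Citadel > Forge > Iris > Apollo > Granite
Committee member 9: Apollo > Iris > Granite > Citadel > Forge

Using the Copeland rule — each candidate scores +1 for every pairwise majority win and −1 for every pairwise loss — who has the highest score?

Pairwise results:
  Forge vs Iris: Forge wins 6–3.
  Forge vs Citadel: Citadel wins 5–4.
  Forge vs Apollo: Forge wins 6–3.
  Forge vs Granite: Forge wins 6–3.
  Iris vs Citadel: Citadel wins 6–3.
  Iris vs Apollo: Iris wins 5–4.
  Iris vs Granite: Iris wins 7–2.
  Citadel vs Apollo: Citadel wins 7–2.
  Citadel vs Granite: Citadel wins 7–2.
  Apollo vs Granite: Apollo wins 6–3.
Copeland scores (wins − losses):
  Forge: 3 − 1 = 2
  Iris: 2 − 2 = 0
  Citadel: 4 − 0 = 4
  Apollo: 1 − 3 = -2
  Granite: 0 − 4 = -4
Citadel has the best Copeland score.

Citadel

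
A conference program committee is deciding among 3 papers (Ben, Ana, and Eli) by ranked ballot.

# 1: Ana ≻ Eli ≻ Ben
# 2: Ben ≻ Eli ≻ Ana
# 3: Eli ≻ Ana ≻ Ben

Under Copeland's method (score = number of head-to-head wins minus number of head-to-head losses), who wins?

Pairwise results:
  Ben vs Ana: Ana wins 2–1.
  Ben vs Eli: Eli wins 2–1.
  Ana vs Eli: Eli wins 2–1.
Copeland scores (wins − losses):
  Ben: 0 − 2 = -2
  Ana: 1 − 1 = 0
  Eli: 2 − 0 = 2
Eli has the best Copeland score.

Eli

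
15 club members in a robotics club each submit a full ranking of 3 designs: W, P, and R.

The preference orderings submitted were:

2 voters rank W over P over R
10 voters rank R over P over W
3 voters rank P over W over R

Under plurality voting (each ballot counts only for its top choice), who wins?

R

First-place vote totals:
  W: 2
  P: 3
  R: 10
R has the most first-place votes.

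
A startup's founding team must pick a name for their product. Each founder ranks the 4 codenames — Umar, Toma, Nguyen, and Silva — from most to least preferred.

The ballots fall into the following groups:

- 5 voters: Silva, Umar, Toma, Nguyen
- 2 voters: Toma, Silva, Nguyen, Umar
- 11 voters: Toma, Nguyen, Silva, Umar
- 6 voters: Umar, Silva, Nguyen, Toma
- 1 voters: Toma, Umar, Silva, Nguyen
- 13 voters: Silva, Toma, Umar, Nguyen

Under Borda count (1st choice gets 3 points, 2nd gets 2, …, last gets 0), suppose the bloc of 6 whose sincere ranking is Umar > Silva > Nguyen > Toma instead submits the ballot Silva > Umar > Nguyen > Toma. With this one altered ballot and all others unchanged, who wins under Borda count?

Borda totals with the altered ballot: Umar 37, Toma 73, Nguyen 30, Silva 88.
The winner is unchanged: still Silva.

Silva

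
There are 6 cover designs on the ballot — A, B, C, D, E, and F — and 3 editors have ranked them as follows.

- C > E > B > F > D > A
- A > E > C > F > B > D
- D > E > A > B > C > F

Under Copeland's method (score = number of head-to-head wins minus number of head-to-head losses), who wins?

E

Pairwise results:
  A vs B: A wins 2–1.
  A vs C: A wins 2–1.
  A vs D: D wins 2–1.
  A vs E: E wins 2–1.
  A vs F: A wins 2–1.
  B vs C: C wins 2–1.
  B vs D: B wins 2–1.
  B vs E: E wins 3–0.
  B vs F: B wins 2–1.
  C vs D: C wins 2–1.
  C vs E: E wins 2–1.
  C vs F: C wins 3–0.
  D vs E: E wins 2–1.
  D vs F: F wins 2–1.
  E vs F: E wins 3–0.
Copeland scores (wins − losses):
  A: 3 − 2 = 1
  B: 2 − 3 = -1
  C: 3 − 2 = 1
  D: 1 − 4 = -3
  E: 5 − 0 = 5
  F: 1 − 4 = -3
E has the best Copeland score.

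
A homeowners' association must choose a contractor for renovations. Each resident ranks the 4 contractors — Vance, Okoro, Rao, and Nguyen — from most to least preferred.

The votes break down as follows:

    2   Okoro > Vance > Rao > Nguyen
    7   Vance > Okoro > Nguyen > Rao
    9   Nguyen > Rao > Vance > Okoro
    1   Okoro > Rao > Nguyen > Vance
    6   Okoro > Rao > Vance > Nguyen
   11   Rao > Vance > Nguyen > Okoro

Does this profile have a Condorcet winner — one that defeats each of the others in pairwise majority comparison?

Head-to-head results (36 voters total):
Vance vs Okoro: Vance wins 27–9.
Vance vs Rao: Rao wins 27–9.
Vance vs Nguyen: Vance wins 26–10.
Okoro vs Rao: Rao wins 20–16.
Okoro vs Nguyen: Nguyen wins 20–16.
Rao vs Nguyen: Rao wins 20–16.
Rao beats each rival — Vance (27–9), Okoro (20–16), Nguyen (20–16) — so Rao is the Condorcet winner.

Yes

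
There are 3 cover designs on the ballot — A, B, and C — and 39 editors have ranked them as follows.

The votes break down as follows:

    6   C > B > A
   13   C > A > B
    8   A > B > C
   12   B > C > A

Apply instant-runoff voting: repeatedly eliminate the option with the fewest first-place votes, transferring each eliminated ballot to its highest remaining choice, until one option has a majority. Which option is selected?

B

Round 1: C 19, B 12, A 8. A has the fewest and is eliminated.
Round 2: B 20, C 19. B has a majority.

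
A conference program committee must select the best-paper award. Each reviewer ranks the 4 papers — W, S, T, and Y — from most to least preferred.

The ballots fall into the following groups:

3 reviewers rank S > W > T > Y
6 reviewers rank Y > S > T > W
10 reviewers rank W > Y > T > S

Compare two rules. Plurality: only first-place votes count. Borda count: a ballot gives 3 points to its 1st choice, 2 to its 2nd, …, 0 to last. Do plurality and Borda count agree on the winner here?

Plurality first-place counts: W 10, S 3, T 0, Y 6 → W.
Borda totals: W 36, S 21, T 19, Y 38 → Y.
The two rules disagree: plurality picks W, Borda picks Y.

No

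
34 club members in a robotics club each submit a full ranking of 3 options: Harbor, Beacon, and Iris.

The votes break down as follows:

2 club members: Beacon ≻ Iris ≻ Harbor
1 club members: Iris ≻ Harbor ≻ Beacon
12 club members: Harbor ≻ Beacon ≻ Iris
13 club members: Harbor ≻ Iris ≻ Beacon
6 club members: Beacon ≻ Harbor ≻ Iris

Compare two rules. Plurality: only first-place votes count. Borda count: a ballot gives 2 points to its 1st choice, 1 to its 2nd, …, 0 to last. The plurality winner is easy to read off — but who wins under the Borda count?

Harbor

Plurality first-place counts: Harbor 25, Beacon 8, Iris 1 → Harbor.
Borda totals: Harbor 57, Beacon 28, Iris 17 → Harbor.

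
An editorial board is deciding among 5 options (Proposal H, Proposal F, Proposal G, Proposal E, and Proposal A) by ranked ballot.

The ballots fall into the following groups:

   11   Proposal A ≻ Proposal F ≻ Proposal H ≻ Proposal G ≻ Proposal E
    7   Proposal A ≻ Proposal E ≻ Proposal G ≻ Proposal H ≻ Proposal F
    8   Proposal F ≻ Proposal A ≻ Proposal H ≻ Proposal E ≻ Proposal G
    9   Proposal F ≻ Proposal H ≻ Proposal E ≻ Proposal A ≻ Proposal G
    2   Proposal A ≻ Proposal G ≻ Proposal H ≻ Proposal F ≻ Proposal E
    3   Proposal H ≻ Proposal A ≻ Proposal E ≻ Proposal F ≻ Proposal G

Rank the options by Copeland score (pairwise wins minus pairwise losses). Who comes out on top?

Proposal A

Pairwise results:
  Proposal H vs Proposal F: Proposal F wins 28–12.
  Proposal H vs Proposal G: Proposal H wins 31–9.
  Proposal H vs Proposal E: Proposal H wins 33–7.
  Proposal H vs Proposal A: Proposal A wins 28–12.
  Proposal F vs Proposal G: Proposal F wins 31–9.
  Proposal F vs Proposal E: Proposal F wins 30–10.
  Proposal F vs Proposal A: Proposal A wins 23–17.
  Proposal G vs Proposal E: Proposal E wins 27–13.
  Proposal G vs Proposal A: Proposal A wins 40–0.
  Proposal E vs Proposal A: Proposal A wins 31–9.
Copeland scores (wins − losses):
  Proposal H: 2 − 2 = 0
  Proposal F: 3 − 1 = 2
  Proposal G: 0 − 4 = -4
  Proposal E: 1 − 3 = -2
  Proposal A: 4 − 0 = 4
Proposal A has the best Copeland score.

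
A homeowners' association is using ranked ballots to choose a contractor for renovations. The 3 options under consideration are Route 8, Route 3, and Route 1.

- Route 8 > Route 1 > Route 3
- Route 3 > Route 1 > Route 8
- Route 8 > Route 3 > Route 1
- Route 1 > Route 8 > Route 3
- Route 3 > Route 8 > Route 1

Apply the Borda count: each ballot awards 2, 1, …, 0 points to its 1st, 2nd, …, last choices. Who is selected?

Borda scores:
  Route 8: 2 + 0 + 2 + 1 + 1 = 6
  Route 3: 0 + 2 + 1 + 0 + 2 = 5
  Route 1: 1 + 1 + 0 + 2 + 0 = 4
Route 8 has the highest total.

Route 8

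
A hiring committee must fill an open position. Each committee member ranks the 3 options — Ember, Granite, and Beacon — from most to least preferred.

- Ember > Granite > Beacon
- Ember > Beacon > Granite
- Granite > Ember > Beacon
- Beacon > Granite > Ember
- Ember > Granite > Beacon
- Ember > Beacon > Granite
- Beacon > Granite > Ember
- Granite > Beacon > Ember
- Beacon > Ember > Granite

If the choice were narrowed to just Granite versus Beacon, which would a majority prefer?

Beacon

Ballots ranking Granite above Beacon: 4.
Ballots ranking Beacon above Granite: 5.
Beacon wins the head-to-head, 5–4.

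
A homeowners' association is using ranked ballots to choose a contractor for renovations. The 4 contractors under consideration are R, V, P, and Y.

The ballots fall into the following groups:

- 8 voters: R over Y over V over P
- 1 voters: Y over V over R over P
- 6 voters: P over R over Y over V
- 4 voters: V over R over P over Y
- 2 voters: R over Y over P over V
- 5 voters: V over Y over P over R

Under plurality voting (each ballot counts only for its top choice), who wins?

First-place vote totals:
  R: 10
  V: 9
  P: 6
  Y: 1
R has the most first-place votes.

R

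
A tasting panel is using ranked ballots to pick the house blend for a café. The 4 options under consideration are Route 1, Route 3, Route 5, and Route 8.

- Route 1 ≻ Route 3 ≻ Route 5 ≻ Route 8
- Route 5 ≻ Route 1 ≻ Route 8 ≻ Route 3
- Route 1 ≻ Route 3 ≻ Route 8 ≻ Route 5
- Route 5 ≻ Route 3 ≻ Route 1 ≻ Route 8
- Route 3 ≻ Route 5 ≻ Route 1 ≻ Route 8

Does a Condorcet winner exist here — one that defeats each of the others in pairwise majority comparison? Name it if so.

There is no Condorcet winner

Head-to-head results (5 voters total):
Route 1 vs Route 3: Route 1 wins 3–2.
Route 1 vs Route 5: Route 5 wins 3–2.
Route 1 vs Route 8: Route 1 wins 5–0.
Route 3 vs Route 5: Route 3 wins 3–2.
Route 3 vs Route 8: Route 3 wins 4–1.
Route 5 vs Route 8: Route 5 wins 4–1.
No candidate beats all others: Route 1 beats Route 3 beats Route 5 beats Route 1, a majority cycle.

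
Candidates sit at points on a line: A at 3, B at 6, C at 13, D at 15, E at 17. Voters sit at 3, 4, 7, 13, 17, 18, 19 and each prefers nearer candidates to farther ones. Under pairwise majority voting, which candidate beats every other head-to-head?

With single-peaked preferences on a line, the Condorcet winner is the candidate closest to the median voter.
The median voter (position 13) is closest to C at 13.
Check: C vs B — voters closer to C: 4 of 7.

C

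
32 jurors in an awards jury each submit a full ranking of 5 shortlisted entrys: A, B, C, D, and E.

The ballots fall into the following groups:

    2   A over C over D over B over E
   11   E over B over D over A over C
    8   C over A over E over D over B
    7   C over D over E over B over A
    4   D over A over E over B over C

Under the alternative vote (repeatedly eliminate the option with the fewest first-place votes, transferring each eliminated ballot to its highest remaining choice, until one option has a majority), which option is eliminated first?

Round 1: C 15, E 11, D 4, A 2, B 0. B has the fewest and is eliminated.
Round 2: C 15, E 11, D 4, A 2. A has the fewest and is eliminated.
Round 3: C 17, E 11, D 4. C has a majority.

B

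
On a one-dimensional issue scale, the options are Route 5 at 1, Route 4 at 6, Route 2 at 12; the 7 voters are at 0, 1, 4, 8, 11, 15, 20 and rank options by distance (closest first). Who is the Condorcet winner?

With single-peaked preferences on a line, the Condorcet winner is the candidate closest to the median voter.
The median voter (position 8) is closest to Route 4 at 6.
Check: Route 4 vs Route 5 — voters closer to Route 4: 5 of 7.

Route 4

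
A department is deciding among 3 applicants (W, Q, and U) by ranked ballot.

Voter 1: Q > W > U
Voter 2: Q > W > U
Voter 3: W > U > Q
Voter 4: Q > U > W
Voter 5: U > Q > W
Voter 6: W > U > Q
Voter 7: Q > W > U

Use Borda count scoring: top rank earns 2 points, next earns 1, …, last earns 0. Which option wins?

Borda scores:
  W: 1 + 1 + 2 + 0 + 0 + 2 + 1 = 7
  Q: 2 + 2 + 0 + 2 + 1 + 0 + 2 = 9
  U: 0 + 0 + 1 + 1 + 2 + 1 + 0 = 5
Q has the highest total.

Q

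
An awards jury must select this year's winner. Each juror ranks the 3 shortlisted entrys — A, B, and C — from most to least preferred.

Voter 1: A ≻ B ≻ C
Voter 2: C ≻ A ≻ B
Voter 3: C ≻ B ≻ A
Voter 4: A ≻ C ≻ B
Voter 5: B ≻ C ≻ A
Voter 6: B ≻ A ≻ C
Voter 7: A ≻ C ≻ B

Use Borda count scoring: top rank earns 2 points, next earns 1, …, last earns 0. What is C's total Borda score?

Borda scores:
  A: 2 + 1 + 0 + 2 + 0 + 1 + 2 = 8
  B: 1 + 0 + 1 + 0 + 2 + 2 + 0 = 6
  C: 0 + 2 + 2 + 1 + 1 + 0 + 1 = 7

7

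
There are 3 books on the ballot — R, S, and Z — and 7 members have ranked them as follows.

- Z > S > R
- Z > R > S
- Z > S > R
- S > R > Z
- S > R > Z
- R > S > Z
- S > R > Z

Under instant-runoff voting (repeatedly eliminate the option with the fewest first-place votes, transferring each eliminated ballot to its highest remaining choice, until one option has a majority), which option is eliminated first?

Round 1: S 3, Z 3, R 1. R has the fewest and is eliminated.
Round 2: S 4, Z 3. S has a majority.

R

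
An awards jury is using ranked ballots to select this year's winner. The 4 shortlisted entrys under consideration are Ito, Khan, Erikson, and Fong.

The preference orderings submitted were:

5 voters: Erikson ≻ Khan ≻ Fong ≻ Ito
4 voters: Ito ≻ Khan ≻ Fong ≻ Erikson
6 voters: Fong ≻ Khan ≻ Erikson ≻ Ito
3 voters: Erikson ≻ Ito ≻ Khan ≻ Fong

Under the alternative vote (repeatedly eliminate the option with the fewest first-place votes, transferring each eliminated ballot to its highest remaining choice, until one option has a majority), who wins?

Fong

Round 1: Erikson 8, Fong 6, Ito 4, Khan 0. Khan has the fewest and is eliminated.
Round 2: Erikson 8, Fong 6, Ito 4. Ito has the fewest and is eliminated.
Round 3: Fong 10, Erikson 8. Fong has a majority.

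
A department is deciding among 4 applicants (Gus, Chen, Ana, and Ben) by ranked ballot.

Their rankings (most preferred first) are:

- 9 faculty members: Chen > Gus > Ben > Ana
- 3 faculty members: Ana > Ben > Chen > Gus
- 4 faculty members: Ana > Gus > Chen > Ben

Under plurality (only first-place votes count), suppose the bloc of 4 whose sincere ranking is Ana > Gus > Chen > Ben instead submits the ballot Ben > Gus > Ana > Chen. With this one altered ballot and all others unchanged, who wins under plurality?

First-place totals with the altered ballot: Gus 0, Chen 9, Ana 3, Ben 4.
The winner is unchanged: still Chen.

Chen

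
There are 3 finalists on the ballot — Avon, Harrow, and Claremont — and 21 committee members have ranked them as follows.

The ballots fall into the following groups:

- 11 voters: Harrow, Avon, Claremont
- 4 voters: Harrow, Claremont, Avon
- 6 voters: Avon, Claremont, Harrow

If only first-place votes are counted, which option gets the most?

First-place vote totals:
  Avon: 6
  Harrow: 15
  Claremont: 0
Harrow has the most first-place votes.

Harrow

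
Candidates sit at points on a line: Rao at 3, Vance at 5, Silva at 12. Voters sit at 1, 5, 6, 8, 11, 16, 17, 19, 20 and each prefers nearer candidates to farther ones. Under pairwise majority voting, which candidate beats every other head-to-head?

Silva

With single-peaked preferences on a line, the Condorcet winner is the candidate closest to the median voter.
The median voter (position 11) is closest to Silva at 12.
Check: Silva vs Rao — voters closer to Silva: 6 of 9.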